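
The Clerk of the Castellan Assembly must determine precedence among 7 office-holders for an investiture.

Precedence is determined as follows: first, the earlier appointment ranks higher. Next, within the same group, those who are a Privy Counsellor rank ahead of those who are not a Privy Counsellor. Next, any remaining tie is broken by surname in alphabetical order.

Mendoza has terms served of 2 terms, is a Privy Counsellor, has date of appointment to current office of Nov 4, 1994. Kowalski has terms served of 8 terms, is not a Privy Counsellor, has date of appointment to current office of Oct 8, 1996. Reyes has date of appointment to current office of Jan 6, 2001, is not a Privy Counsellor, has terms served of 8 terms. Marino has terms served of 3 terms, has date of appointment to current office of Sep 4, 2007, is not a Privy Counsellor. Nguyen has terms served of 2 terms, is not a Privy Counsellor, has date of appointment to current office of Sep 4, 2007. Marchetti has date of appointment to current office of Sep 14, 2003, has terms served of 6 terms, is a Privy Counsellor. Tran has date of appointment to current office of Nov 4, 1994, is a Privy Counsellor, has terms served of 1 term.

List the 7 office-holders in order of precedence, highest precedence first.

Mendoza, Tran, Kowalski, Reyes, Marchetti, Marino, Nguyen

By date of appointment to current office (earlier first): Mendoza and Tran (both Nov 4, 1994); then Kowalski (Oct 8, 1996); then Reyes (Jan 6, 2001); then Marchetti (Sep 14, 2003); then Marino and Nguyen (both Sep 4, 2007).
Mendoza and Tran are each a Privy Counsellor, so the next rule applies.
Among Mendoza and Tran, alphabetically by surname: Mendoza before Tran.
Marino and Nguyen are each not a Privy Counsellor, so the next rule applies.
Among Marino and Nguyen, alphabetically by surname: Marino before Nguyen.
Full order: Mendoza, Tran, Kowalski, Reyes, Marchetti, Marino, Nguyen.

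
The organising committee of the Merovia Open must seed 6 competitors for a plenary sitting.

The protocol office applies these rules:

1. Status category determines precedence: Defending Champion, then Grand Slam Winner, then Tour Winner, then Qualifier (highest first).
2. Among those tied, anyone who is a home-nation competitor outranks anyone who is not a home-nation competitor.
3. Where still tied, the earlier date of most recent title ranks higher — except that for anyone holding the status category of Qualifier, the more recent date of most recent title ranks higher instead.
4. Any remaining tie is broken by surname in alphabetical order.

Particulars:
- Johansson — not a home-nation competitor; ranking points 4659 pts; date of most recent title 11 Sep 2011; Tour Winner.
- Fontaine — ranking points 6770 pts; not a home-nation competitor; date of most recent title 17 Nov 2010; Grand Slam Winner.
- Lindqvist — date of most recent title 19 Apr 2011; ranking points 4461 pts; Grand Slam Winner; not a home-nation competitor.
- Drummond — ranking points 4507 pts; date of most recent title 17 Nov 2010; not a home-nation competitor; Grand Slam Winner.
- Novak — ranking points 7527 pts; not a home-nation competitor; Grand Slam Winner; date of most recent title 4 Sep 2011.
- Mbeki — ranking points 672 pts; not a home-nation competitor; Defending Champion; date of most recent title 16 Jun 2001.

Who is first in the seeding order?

By status category: Mbeki (Defending Champion); then Drummond, Fontaine, Lindqvist and Novak (Grand Slam Winner); then Johansson (Tour Winner).
Drummond, Fontaine, Lindqvist and Novak are each not a home-nation competitor, so the next rule applies.
Among Drummond, Fontaine, Lindqvist and Novak, by date of most recent title (earlier first): Drummond and Fontaine (17 Nov 2010) before Lindqvist (19 Apr 2011) before Novak (4 Sep 2011).
Among Drummond and Fontaine, alphabetically by surname: Drummond before Fontaine.
Order: Mbeki, Drummond, Fontaine, Lindqvist, Novak, Johansson.

Mbeki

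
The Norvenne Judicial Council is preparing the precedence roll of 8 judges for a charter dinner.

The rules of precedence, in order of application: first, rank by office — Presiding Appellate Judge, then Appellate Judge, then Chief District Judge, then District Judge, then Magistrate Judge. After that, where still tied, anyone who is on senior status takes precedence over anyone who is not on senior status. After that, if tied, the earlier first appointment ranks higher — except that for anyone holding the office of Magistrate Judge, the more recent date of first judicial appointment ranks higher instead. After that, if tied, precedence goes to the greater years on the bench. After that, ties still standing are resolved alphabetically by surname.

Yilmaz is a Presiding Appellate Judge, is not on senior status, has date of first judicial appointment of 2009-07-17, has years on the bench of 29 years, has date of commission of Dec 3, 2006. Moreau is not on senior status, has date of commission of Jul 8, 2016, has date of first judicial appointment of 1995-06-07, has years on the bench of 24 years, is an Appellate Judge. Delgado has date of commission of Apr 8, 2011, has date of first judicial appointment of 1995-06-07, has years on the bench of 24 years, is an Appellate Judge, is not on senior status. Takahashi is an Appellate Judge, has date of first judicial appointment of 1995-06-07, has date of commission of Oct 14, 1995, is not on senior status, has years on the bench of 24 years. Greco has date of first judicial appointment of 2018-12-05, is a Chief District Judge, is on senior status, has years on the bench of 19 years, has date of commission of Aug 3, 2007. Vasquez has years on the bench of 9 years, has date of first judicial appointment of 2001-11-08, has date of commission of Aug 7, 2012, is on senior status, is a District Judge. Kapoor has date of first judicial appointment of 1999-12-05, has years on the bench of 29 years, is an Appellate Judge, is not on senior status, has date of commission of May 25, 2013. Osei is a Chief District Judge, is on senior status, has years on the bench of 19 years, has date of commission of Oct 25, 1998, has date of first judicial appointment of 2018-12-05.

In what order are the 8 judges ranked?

Yilmaz, Delgado, Moreau, Takahashi, Kapoor, Greco, Osei, Vasquez

By office: Yilmaz (Presiding Appellate Judge); then Delgado, Moreau, Takahashi and Kapoor (Appellate Judge); then Greco and Osei (Chief District Judge); then Vasquez (District Judge).
Delgado, Moreau, Takahashi and Kapoor are each not on senior status, so the next rule applies.
Among Delgado, Moreau, Takahashi and Kapoor, by date of first judicial appointment (earlier first): Delgado, Moreau and Takahashi (1995-06-07) before Kapoor (1999-12-05).
Delgado, Moreau and Takahashi all have years on the bench 24 years, so the next rule applies.
Among Delgado, Moreau and Takahashi, alphabetically by surname: Delgado before Moreau before Takahashi.
Greco and Osei are each on senior status, so the next rule applies.
Greco and Osei both have date of first judicial appointment 2018-12-05, so the next rule applies.
Greco and Osei both have years on the bench 19 years, so the next rule applies.
Among Greco and Osei, alphabetically by surname: Greco before Osei.
Full order: Yilmaz, Delgado, Moreau, Takahashi, Kapoor, Greco, Osei, Vasquez.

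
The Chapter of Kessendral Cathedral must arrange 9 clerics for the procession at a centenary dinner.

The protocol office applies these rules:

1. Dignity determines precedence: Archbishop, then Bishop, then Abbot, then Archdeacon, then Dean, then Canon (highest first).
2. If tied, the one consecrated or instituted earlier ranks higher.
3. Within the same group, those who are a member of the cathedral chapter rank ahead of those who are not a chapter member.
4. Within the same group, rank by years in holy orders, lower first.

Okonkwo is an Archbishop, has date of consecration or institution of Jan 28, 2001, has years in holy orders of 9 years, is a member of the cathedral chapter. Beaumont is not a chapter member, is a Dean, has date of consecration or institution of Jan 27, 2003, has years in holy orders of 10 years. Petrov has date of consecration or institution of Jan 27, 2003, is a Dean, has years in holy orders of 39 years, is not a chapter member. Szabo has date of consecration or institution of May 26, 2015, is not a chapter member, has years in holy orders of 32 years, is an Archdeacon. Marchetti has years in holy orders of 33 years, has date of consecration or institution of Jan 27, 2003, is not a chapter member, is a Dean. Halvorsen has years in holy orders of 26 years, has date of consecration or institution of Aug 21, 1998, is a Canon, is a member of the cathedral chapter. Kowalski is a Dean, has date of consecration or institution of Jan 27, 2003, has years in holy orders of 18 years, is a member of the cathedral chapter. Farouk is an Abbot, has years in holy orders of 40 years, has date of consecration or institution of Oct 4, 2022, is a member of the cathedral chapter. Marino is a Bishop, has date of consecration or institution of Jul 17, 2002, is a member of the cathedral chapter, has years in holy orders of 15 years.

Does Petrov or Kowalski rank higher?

Kowalski

By dignity: Okonkwo (Archbishop); then Marino (Bishop); then Farouk (Abbot); then Szabo (Archdeacon); then Kowalski, Beaumont, Marchetti and Petrov (Dean); then Halvorsen (Canon).
Kowalski, Beaumont, Marchetti and Petrov all have date of consecration or institution Jan 27, 2003, so the next rule applies.
Among Kowalski, Beaumont, Marchetti and Petrov, a member of the cathedral chapter before not a chapter member: Kowalski (a member of the cathedral chapter) before Beaumont, Marchetti and Petrov (not a chapter member).
Among Beaumont, Marchetti and Petrov, by years in holy orders (lower first): Beaumont (10 years) before Marchetti (33 years) before Petrov (39 years).
So Kowalski takes precedence.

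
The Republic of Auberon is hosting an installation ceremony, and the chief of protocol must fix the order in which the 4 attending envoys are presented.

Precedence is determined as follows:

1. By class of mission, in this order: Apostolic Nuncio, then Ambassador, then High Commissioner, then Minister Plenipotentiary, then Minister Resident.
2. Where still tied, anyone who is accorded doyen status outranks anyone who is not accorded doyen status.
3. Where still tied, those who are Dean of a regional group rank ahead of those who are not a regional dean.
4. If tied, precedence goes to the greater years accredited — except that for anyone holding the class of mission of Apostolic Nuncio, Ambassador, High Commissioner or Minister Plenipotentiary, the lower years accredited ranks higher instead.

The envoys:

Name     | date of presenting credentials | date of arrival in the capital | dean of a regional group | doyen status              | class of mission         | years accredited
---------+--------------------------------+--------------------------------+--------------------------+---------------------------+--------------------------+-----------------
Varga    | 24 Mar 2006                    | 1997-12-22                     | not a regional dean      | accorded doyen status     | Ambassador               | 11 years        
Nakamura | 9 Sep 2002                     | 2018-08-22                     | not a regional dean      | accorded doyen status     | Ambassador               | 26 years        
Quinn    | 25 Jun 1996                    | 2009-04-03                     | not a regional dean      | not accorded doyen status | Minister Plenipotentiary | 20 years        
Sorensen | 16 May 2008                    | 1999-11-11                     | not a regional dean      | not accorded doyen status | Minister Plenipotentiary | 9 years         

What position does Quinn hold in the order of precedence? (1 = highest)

By class of mission: Varga and Nakamura (Ambassador); then Sorensen and Quinn (Minister Plenipotentiary).
Varga and Nakamura are each accorded doyen status, so the next rule applies.
Varga and Nakamura are each not a regional dean, so the next rule applies.
Among Varga and Nakamura, by years accredited (lower first) (reversed rule for this group): Varga (11 years) before Nakamura (26 years).
Sorensen and Quinn are each not accorded doyen status, so the next rule applies.
Sorensen and Quinn are each not a regional dean, so the next rule applies.
Among Sorensen and Quinn, by years accredited (lower first) (reversed rule for this group): Sorensen (9 years) before Quinn (20 years).
Order: Varga, Nakamura, Sorensen, Quinn. So position 4.

4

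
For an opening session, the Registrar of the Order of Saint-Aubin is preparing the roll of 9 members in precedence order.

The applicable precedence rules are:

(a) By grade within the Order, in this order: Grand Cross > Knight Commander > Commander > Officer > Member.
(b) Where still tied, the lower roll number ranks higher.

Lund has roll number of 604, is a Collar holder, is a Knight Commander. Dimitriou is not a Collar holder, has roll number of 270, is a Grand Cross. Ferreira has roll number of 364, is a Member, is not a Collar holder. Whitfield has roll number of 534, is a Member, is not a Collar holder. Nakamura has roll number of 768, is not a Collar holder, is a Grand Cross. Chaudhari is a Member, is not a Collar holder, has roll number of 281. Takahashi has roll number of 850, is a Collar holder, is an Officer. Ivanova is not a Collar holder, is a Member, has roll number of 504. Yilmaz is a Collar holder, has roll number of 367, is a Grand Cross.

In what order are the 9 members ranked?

By grade within the Order: Dimitriou, Yilmaz and Nakamura (Grand Cross); then Lund (Knight Commander); then Takahashi (Officer); then Chaudhari, Ferreira, Ivanova and Whitfield (Member).
Among Dimitriou, Yilmaz and Nakamura, by roll number (lower first): Dimitriou (270) before Yilmaz (367) before Nakamura (768).
Among Chaudhari, Ferreira, Ivanova and Whitfield, by roll number (lower first): Chaudhari (281) before Ferreira (364) before Ivanova (504) before Whitfield (534).
Full order: Dimitriou, Yilmaz, Nakamura, Lund, Takahashi, Chaudhari, Ferreira, Ivanova, Whitfield.

Dimitriou, Yilmaz, Nakamura, Lund, Takahashi, Chaudhari, Ferreira, Ivanova, Whitfield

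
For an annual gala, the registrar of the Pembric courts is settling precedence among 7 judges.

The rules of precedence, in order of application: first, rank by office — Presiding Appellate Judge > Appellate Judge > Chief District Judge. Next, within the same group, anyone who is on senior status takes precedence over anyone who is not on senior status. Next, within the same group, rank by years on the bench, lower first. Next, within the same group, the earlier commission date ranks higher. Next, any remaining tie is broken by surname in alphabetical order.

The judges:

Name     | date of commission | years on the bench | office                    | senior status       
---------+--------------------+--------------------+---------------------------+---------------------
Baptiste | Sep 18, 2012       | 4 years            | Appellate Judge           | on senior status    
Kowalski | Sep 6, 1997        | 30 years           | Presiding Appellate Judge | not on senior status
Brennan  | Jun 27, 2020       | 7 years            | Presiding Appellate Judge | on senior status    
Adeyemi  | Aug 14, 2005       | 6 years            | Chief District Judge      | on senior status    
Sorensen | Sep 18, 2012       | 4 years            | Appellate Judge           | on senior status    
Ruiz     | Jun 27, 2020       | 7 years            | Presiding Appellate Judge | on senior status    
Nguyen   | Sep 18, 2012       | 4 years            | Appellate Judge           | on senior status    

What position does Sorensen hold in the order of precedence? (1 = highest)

By office: Brennan, Ruiz and Kowalski (Presiding Appellate Judge); then Baptiste, Nguyen and Sorensen (Appellate Judge); then Adeyemi (Chief District Judge).
Among Brennan, Ruiz and Kowalski, on senior status before not on senior status: Brennan and Ruiz (on senior status) before Kowalski (not on senior status).
Brennan and Ruiz both have years on the bench 7 years, so the next rule applies.
Brennan and Ruiz both have date of commission Jun 27, 2020, so the next rule applies.
Among Brennan and Ruiz, alphabetically by surname: Brennan before Ruiz.
Baptiste, Nguyen and Sorensen are each on senior status, so the next rule applies.
Baptiste, Nguyen and Sorensen all have years on the bench 4 years, so the next rule applies.
Baptiste, Nguyen and Sorensen all have date of commission Sep 18, 2012, so the next rule applies.
Among Baptiste, Nguyen and Sorensen, alphabetically by surname: Baptiste before Nguyen before Sorensen.
Order: Brennan, Ruiz, Kowalski, Baptiste, Nguyen, Sorensen, Adeyemi. So position 6.

6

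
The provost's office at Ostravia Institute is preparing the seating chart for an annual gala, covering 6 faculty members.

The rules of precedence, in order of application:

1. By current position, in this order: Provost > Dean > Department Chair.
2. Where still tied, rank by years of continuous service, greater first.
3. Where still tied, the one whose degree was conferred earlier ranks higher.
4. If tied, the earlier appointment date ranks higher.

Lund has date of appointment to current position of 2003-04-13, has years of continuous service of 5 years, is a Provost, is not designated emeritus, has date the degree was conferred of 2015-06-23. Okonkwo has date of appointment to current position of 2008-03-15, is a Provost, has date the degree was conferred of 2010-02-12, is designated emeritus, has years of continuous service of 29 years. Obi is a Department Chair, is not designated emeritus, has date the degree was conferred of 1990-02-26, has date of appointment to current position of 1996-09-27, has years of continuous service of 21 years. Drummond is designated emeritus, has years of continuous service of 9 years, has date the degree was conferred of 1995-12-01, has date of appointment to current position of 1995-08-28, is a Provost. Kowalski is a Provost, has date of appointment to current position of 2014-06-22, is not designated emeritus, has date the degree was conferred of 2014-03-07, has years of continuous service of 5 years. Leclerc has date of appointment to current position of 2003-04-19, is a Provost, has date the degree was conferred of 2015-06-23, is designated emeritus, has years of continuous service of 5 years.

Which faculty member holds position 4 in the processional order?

By current position: Okonkwo, Drummond, Kowalski, Lund and Leclerc (Provost); then Obi (Department Chair).
Among Okonkwo, Drummond, Kowalski, Lund and Leclerc, by years of continuous service (higher first): Okonkwo (29 years) before Drummond (9 years) before Kowalski, Lund and Leclerc (5 years).
Among Kowalski, Lund and Leclerc, by date the degree was conferred (earlier first): Kowalski (2014-03-07) before Lund and Leclerc (2015-06-23).
Among Lund and Leclerc, by date of appointment to current position (earlier first): Lund (2003-04-13) before Leclerc (2003-04-19).
Order: Okonkwo, Drummond, Kowalski, Lund, Leclerc, Obi.

Lund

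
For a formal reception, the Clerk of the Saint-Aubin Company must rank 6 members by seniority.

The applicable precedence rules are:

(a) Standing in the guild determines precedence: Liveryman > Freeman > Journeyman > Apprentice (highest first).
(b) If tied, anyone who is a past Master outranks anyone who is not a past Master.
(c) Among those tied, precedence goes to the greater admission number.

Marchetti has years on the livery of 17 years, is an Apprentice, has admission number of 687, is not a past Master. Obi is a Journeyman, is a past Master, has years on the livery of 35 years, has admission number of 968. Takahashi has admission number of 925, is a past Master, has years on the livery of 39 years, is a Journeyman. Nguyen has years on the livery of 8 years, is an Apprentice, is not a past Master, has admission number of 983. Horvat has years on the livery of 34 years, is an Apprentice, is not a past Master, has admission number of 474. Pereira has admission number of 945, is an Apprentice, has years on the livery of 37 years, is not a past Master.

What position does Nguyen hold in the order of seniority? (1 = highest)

By standing in the guild: Obi and Takahashi (Journeyman); then Nguyen, Pereira, Marchetti and Horvat (Apprentice).
Obi and Takahashi are each a past Master, so the next rule applies.
Among Obi and Takahashi, by admission number (higher first): Obi (968) before Takahashi (925).
Nguyen, Pereira, Marchetti and Horvat are each not a past Master, so the next rule applies.
Among Nguyen, Pereira, Marchetti and Horvat, by admission number (higher first): Nguyen (983) before Pereira (945) before Marchetti (687) before Horvat (474).
Order: Obi, Takahashi, Nguyen, Pereira, Marchetti, Horvat. So position 3.

3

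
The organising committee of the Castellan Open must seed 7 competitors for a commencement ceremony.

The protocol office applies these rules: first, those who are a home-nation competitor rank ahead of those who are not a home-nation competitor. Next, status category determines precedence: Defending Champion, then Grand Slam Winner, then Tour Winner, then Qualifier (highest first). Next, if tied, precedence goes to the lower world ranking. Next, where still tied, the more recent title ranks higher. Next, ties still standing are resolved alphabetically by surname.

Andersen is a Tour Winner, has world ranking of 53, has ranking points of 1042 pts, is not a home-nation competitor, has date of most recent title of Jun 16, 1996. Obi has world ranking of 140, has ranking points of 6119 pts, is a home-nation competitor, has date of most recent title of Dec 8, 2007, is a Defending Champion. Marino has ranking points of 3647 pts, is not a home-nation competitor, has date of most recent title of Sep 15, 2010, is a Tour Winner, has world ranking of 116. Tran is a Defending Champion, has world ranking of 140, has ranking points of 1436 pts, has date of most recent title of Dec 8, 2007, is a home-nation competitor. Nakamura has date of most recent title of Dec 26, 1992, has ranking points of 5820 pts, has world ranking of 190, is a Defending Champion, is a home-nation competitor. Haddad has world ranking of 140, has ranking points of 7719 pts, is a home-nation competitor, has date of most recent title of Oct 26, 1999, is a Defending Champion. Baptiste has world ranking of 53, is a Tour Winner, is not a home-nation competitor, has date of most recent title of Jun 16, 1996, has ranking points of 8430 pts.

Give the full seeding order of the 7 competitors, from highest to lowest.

By the first rule: Obi, Tran, Haddad and Nakamura (each a home-nation competitor); then Andersen, Baptiste and Marino (each not a home-nation competitor).
Obi, Tran, Haddad and Nakamura are each Defending Champion, so the next rule applies.
Among Obi, Tran, Haddad and Nakamura, by world ranking (lower first): Obi, Tran and Haddad (140) before Nakamura (190).
Among Obi, Tran and Haddad, by date of most recent title (later first): Obi and Tran (Dec 8, 2007) before Haddad (Oct 26, 1999).
Among Obi and Tran, alphabetically by surname: Obi before Tran.
Andersen, Baptiste and Marino are each Tour Winner, so the next rule applies.
Among Andersen, Baptiste and Marino, by world ranking (lower first): Andersen and Baptiste (53) before Marino (116).
Andersen and Baptiste both have date of most recent title Jun 16, 1996, so the next rule applies.
Among Andersen and Baptiste, alphabetically by surname: Andersen before Baptiste.
Full order: Obi, Tran, Haddad, Nakamura, Andersen, Baptiste, Marino.

Obi, Tran, Haddad, Nakamura, Andersen, Baptiste, Marino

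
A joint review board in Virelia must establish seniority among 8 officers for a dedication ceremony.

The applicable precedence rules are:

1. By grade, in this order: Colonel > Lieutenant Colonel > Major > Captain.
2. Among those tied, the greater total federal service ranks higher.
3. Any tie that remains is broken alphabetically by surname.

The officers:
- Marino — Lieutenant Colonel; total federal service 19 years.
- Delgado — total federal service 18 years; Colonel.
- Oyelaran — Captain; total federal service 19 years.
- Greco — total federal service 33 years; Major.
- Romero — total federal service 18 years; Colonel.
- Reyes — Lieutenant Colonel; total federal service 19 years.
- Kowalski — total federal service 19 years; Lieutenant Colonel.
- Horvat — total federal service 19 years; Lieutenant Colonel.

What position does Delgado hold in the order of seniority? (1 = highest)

By grade: Delgado and Romero (Colonel); then Horvat, Kowalski, Marino and Reyes (Lieutenant Colonel); then Greco (Major); then Oyelaran (Captain).
Delgado and Romero both have total federal service 18 years, so the next rule applies.
Among Delgado and Romero, alphabetically by surname: Delgado before Romero.
Horvat, Kowalski, Marino and Reyes all have total federal service 19 years, so the next rule applies.
Among Horvat, Kowalski, Marino and Reyes, alphabetically by surname: Horvat before Kowalski before Marino before Reyes.
Order: Delgado, Romero, Horvat, Kowalski, Marino, Reyes, Greco, Oyelaran. So position 1.

1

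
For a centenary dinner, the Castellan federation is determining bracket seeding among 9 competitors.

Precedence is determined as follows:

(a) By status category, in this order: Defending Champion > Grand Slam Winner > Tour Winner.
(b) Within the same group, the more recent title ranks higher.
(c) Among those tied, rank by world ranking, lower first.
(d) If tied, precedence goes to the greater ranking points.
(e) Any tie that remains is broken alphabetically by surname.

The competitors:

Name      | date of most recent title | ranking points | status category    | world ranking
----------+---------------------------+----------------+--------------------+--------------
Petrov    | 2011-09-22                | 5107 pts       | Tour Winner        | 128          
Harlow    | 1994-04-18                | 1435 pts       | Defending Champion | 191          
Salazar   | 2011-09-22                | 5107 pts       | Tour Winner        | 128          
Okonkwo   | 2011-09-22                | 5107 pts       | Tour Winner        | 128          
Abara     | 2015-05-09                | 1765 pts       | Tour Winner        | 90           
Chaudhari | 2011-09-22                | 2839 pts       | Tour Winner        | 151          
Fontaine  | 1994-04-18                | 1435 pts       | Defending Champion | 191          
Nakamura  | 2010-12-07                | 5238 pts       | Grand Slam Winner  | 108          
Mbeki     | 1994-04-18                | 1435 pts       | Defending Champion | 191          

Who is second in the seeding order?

By status category: Fontaine, Harlow and Mbeki (Defending Champion); then Nakamura (Grand Slam Winner); then Abara, Okonkwo, Petrov, Salazar and Chaudhari (Tour Winner).
Fontaine, Harlow and Mbeki all have date of most recent title 1994-04-18, so the next rule applies.
Fontaine, Harlow and Mbeki all have world ranking 191, so the next rule applies.
Fontaine, Harlow and Mbeki all have ranking points 1435 pts, so the next rule applies.
Among Fontaine, Harlow and Mbeki, alphabetically by surname: Fontaine before Harlow before Mbeki.
Among Abara, Okonkwo, Petrov, Salazar and Chaudhari, by date of most recent title (later first): Abara (2015-05-09) before Okonkwo, Petrov, Salazar and Chaudhari (2011-09-22).
Among Okonkwo, Petrov, Salazar and Chaudhari, by world ranking (lower first): Okonkwo, Petrov and Salazar (128) before Chaudhari (151).
Okonkwo, Petrov and Salazar all have ranking points 5107 pts, so the next rule applies.
Among Okonkwo, Petrov and Salazar, alphabetically by surname: Okonkwo before Petrov before Salazar.
Order: Fontaine, Harlow, Mbeki, Nakamura, Abara, Okonkwo, Petrov, Salazar, Chaudhari.

Harlow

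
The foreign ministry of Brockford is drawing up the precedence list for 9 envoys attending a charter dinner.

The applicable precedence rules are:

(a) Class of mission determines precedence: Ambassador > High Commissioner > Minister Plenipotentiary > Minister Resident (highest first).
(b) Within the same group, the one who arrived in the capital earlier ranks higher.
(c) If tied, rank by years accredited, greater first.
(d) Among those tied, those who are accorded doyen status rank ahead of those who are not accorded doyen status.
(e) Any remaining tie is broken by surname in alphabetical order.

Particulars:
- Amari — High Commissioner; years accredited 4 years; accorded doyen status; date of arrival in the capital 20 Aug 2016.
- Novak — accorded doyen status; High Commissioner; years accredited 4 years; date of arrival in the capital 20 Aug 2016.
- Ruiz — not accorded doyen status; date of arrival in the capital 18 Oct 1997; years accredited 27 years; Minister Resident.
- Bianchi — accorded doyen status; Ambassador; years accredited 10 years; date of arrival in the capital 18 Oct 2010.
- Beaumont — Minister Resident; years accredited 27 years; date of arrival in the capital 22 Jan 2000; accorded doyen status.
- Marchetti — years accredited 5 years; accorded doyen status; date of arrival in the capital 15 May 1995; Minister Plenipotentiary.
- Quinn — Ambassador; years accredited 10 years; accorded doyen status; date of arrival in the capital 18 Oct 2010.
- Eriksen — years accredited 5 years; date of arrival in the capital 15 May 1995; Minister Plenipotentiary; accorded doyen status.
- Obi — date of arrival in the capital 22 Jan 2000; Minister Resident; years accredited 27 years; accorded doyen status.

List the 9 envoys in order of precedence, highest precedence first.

Bianchi, Quinn, Amari, Novak, Eriksen, Marchetti, Ruiz, Beaumont, Obi

By class of mission: Bianchi and Quinn (Ambassador); then Amari and Novak (High Commissioner); then Eriksen and Marchetti (Minister Plenipotentiary); then Ruiz, Beaumont and Obi (Minister Resident).
Bianchi and Quinn both have date of arrival in the capital 18 Oct 2010, so the next rule applies.
Bianchi and Quinn both have years accredited 10 years, so the next rule applies.
Bianchi and Quinn are each accorded doyen status, so the next rule applies.
Among Bianchi and Quinn, alphabetically by surname: Bianchi before Quinn.
Amari and Novak both have date of arrival in the capital 20 Aug 2016, so the next rule applies.
Amari and Novak both have years accredited 4 years, so the next rule applies.
Amari and Novak are each accorded doyen status, so the next rule applies.
Among Amari and Novak, alphabetically by surname: Amari before Novak.
Eriksen and Marchetti both have date of arrival in the capital 15 May 1995, so the next rule applies.
Eriksen and Marchetti both have years accredited 5 years, so the next rule applies.
Eriksen and Marchetti are each accorded doyen status, so the next rule applies.
Among Eriksen and Marchetti, alphabetically by surname: Eriksen before Marchetti.
Among Ruiz, Beaumont and Obi, by date of arrival in the capital (earlier first): Ruiz (18 Oct 1997) before Beaumont and Obi (22 Jan 2000).
Beaumont and Obi both have years accredited 27 years, so the next rule applies.
Beaumont and Obi are each accorded doyen status, so the next rule applies.
Among Beaumont and Obi, alphabetically by surname: Beaumont before Obi.
Full order: Bianchi, Quinn, Amari, Novak, Eriksen, Marchetti, Ruiz, Beaumont, Obi.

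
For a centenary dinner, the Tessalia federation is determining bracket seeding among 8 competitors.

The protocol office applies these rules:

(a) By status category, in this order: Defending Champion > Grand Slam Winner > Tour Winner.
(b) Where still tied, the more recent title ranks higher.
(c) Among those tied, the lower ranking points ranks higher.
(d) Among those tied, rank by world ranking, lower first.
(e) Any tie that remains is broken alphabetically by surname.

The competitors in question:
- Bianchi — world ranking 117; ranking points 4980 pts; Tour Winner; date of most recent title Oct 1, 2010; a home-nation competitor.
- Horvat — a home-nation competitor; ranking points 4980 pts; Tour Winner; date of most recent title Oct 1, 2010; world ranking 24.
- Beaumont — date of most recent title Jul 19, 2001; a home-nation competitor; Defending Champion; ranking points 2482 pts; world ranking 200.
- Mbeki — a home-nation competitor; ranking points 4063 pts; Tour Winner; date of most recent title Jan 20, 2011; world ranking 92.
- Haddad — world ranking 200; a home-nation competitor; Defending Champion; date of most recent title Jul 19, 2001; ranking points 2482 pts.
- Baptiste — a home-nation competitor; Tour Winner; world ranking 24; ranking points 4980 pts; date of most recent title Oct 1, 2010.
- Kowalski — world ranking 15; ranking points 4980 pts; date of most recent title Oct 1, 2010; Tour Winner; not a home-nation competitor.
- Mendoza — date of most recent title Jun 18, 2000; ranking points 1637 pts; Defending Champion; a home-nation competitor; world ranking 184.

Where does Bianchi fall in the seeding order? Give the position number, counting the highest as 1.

By status category: Beaumont, Haddad and Mendoza (Defending Champion); then Mbeki, Kowalski, Baptiste, Horvat and Bianchi (Tour Winner).
Among Beaumont, Haddad and Mendoza, by date of most recent title (later first): Beaumont and Haddad (Jul 19, 2001) before Mendoza (Jun 18, 2000).
Beaumont and Haddad both have ranking points 2482 pts, so the next rule applies.
Beaumont and Haddad both have world ranking 200, so the next rule applies.
Among Beaumont and Haddad, alphabetically by surname: Beaumont before Haddad.
Among Mbeki, Kowalski, Baptiste, Horvat and Bianchi, by date of most recent title (later first): Mbeki (Jan 20, 2011) before Kowalski, Baptiste, Horvat and Bianchi (Oct 1, 2010).
Kowalski, Baptiste, Horvat and Bianchi all have ranking points 4980 pts, so the next rule applies.
Among Kowalski, Baptiste, Horvat and Bianchi, by world ranking (lower first): Kowalski (15) before Baptiste and Horvat (24) before Bianchi (117).
Among Baptiste and Horvat, alphabetically by surname: Baptiste before Horvat.
Order: Beaumont, Haddad, Mendoza, Mbeki, Kowalski, Baptiste, Horvat, Bianchi. So position 8.

8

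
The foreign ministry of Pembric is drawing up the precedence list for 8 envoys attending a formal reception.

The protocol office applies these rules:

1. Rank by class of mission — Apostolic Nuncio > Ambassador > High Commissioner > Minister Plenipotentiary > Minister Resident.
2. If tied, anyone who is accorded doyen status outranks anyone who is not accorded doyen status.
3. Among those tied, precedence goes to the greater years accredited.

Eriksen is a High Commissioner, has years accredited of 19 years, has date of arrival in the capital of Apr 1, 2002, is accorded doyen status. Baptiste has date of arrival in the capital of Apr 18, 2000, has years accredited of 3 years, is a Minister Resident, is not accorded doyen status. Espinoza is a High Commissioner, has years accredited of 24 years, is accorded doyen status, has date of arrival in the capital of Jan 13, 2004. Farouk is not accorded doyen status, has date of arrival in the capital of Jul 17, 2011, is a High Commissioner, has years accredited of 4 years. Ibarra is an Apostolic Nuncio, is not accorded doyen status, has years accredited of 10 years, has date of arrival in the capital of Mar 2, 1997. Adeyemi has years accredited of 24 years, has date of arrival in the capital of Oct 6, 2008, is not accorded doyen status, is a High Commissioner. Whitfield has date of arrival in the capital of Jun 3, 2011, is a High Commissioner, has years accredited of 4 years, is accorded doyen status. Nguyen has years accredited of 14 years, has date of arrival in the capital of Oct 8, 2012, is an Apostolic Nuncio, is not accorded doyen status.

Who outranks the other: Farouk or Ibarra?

By class of mission: Nguyen and Ibarra (Apostolic Nuncio); then Espinoza, Eriksen, Whitfield, Adeyemi and Farouk (High Commissioner); then Baptiste (Minister Resident).
Nguyen and Ibarra are each not accorded doyen status, so the next rule applies.
Among Nguyen and Ibarra, by years accredited (higher first): Nguyen (14 years) before Ibarra (10 years).
Among Espinoza, Eriksen, Whitfield, Adeyemi and Farouk, accorded doyen status before not accorded doyen status: Espinoza, Eriksen and Whitfield (accorded doyen status) before Adeyemi and Farouk (not accorded doyen status).
Among Espinoza, Eriksen and Whitfield, by years accredited (higher first): Espinoza (24 years) before Eriksen (19 years) before Whitfield (4 years).
Among Adeyemi and Farouk, by years accredited (higher first): Adeyemi (24 years) before Farouk (4 years).
So Ibarra takes precedence.

Ibarra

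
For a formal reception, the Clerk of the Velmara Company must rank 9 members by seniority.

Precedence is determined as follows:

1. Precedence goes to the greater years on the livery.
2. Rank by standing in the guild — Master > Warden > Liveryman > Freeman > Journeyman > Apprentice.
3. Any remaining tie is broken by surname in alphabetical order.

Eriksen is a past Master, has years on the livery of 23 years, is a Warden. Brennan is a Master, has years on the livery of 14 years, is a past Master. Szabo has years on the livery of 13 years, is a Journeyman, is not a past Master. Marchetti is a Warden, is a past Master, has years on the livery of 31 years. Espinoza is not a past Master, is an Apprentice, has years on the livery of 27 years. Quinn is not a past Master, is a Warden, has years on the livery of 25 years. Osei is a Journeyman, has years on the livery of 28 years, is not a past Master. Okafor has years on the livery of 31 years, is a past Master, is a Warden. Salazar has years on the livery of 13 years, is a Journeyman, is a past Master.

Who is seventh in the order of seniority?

Brennan

By years on the livery (higher first): Marchetti and Okafor (both 31 years); then Osei (28 years); then Espinoza (27 years); then Quinn (25 years); then Eriksen (23 years); then Brennan (14 years); then Salazar and Szabo (both 13 years).
Marchetti and Okafor are each Warden, so the next rule applies.
Among Marchetti and Okafor, alphabetically by surname: Marchetti before Okafor.
Salazar and Szabo are each Journeyman, so the next rule applies.
Among Salazar and Szabo, alphabetically by surname: Salazar before Szabo.
Order: Marchetti, Okafor, Osei, Espinoza, Quinn, Eriksen, Brennan, Salazar, Szabo.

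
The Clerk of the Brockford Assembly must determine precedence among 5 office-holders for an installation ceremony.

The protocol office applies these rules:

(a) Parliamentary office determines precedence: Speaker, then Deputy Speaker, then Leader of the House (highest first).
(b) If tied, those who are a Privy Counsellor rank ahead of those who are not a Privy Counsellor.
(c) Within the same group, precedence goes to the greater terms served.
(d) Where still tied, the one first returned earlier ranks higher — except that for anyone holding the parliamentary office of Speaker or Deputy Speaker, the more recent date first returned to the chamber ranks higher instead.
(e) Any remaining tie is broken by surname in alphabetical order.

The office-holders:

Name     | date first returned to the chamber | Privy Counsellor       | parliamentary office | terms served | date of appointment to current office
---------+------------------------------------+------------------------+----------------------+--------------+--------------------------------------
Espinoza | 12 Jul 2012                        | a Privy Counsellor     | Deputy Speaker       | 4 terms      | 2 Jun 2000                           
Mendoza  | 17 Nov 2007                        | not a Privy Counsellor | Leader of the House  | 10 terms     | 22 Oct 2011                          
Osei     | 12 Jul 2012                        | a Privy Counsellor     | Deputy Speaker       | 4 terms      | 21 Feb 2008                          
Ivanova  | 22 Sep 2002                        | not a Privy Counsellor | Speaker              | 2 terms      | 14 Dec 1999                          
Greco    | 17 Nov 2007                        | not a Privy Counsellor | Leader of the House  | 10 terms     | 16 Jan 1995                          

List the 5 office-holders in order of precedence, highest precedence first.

By parliamentary office: Ivanova (Speaker); then Espinoza and Osei (Deputy Speaker); then Greco and Mendoza (Leader of the House).
Espinoza and Osei are each a Privy Counsellor, so the next rule applies.
Espinoza and Osei both have terms served 4 terms, so the next rule applies.
Espinoza and Osei both have date first returned to the chamber 12 Jul 2012, so the next rule applies.
Among Espinoza and Osei, alphabetically by surname: Espinoza before Osei.
Greco and Mendoza are each not a Privy Counsellor, so the next rule applies.
Greco and Mendoza both have terms served 10 terms, so the next rule applies.
Greco and Mendoza both have date first returned to the chamber 17 Nov 2007, so the next rule applies.
Among Greco and Mendoza, alphabetically by surname: Greco before Mendoza.
Full order: Ivanova, Espinoza, Osei, Greco, Mendoza.

Ivanova, Espinoza, Osei, Greco, Mendoza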